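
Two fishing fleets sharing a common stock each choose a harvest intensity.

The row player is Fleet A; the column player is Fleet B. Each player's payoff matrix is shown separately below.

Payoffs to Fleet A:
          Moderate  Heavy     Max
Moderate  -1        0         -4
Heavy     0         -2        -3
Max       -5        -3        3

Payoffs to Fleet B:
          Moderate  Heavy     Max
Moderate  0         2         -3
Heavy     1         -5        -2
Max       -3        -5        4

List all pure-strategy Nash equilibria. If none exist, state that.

For each strategy profile, look for a profitable unilateral deviation.
(Moderate, Moderate): Fleet A can switch to Heavy (-1 → 0). Not NE.
(Moderate, Heavy): Fleet A gets 0, best alternative -2; Fleet B gets 2, best alternative 0. No profitable deviation — NE.
(Moderate, Max): Fleet A can switch to Heavy (-4 → -3). Not NE.
(Heavy, Moderate): Fleet A gets 0, best alternative -1; Fleet B gets 1, best alternative -2. No profitable deviation — NE.
(Heavy, Heavy): Fleet A can switch to Moderate (-2 → 0). Not NE.
(Heavy, Max): Fleet A can switch to Max (-3 → 3). Not NE.
(Max, Moderate): Fleet A can switch to Moderate (-5 → -1). Not NE.
(Max, Heavy): Fleet A can switch to Moderate (-3 → 0). Not NE.
(Max, Max): Fleet A gets 3, best alternative -3; Fleet B gets 4, best alternative -3. No profitable deviation — NE.

The pure Nash equilibria are (Moderate, Heavy); (Heavy, Moderate); (Max, Max).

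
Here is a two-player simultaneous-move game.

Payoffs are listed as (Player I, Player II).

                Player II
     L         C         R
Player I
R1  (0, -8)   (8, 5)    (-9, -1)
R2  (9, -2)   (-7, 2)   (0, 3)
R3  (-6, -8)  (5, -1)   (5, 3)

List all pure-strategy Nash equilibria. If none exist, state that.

Player I against L: payoffs 0, 9, -6 → best response R2.
Player I against C: payoffs 8, -7, 5 → best response R1.
Player I against R: payoffs -9, 0, 5 → best response R3.
Player II against R1: payoffs -8, 5, -1 → best response C.
Player II against R2: payoffs -2, 2, 3 → best response R.
Player II against R3: payoffs -8, -1, 3 → best response R.
Mutual best responses: (R1, C); (R3, R).

(R1, C); (R3, R)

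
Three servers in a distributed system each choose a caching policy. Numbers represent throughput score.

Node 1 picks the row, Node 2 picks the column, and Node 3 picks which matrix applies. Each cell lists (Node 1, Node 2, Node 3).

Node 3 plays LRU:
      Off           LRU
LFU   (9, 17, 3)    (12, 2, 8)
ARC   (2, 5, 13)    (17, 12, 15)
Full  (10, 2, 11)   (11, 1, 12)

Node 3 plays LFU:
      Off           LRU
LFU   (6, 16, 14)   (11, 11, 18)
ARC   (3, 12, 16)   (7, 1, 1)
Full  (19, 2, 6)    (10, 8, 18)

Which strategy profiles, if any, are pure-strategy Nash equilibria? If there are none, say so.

The pure Nash equilibria are (ARC, LRU, LRU); (Full, Off, LRU).

(LFU, Off, LRU): Node 1 can switch to Full (9 → 10). Not NE.
(LFU, Off, LFU): Node 1 can switch to Full (6 → 19). Not NE.
(LFU, LRU, LRU): Node 1 can switch to ARC (12 → 17). Not NE.
(LFU, LRU, LFU): Node 2 can switch to Off (11 → 16). Not NE.
(ARC, Off, LRU): Node 1 can switch to LFU (2 → 9). Not NE.
(ARC, Off, LFU): Node 1 can switch to LFU (3 → 6). Not NE.
(ARC, LRU, LRU): Node 1 gets 17, best alternative 12; Node 2 gets 12, best alternative 5; Node 3 gets 15, best alternative 1. No profitable deviation — NE.
(ARC, LRU, LFU): Node 1 can switch to LFU (7 → 11). Not NE.
(Full, Off, LRU): Node 1 gets 10, best alternative 9; Node 2 gets 2, best alternative 1; Node 3 gets 11, best alternative 6. No profitable deviation — NE.
(Full, Off, LFU): Node 2 can switch to LRU (2 → 8). Not NE.
(Full, LRU, LRU): Node 1 can switch to LFU (11 → 12). Not NE.
(Full, LRU, LFU): Node 1 can switch to LFU (10 → 11). Not NE.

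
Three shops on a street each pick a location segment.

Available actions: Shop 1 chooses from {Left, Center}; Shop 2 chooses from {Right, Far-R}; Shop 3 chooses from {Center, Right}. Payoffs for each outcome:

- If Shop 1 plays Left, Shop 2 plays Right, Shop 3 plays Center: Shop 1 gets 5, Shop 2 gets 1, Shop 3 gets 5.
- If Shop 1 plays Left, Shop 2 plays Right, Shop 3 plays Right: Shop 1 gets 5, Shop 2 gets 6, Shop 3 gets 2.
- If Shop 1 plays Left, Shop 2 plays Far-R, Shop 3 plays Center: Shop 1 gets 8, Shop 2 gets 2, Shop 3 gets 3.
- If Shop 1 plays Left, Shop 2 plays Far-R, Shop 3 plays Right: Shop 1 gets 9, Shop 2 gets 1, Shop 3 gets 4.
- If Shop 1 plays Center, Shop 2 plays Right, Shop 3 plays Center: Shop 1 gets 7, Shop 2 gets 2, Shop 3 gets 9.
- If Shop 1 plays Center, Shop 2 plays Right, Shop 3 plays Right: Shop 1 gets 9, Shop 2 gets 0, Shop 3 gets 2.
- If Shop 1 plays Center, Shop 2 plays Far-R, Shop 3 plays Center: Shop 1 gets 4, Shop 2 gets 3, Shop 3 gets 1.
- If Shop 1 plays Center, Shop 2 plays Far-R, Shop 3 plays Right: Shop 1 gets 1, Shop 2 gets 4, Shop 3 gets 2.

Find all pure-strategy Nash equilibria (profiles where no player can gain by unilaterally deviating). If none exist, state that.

(Left, Right, Center): Shop 1 can switch to Center (5 → 7). Not NE.
(Left, Right, Right): Shop 1 can switch to Center (5 → 9). Not NE.
(Left, Far-R, Center): Shop 3 can switch to Right (3 → 4). Not NE.
(Left, Far-R, Right): Shop 2 can switch to Right (1 → 6). Not NE.
(Center, Right, Center): Shop 2 can switch to Far-R (2 → 3). Not NE.
(Center, Right, Right): Shop 2 can switch to Far-R (0 → 4). Not NE.
(Center, Far-R, Center): Shop 1 can switch to Left (4 → 8). Not NE.
(Center, Far-R, Right): Shop 1 can switch to Left (1 → 9). Not NE.

This game has no pure Nash equilibrium.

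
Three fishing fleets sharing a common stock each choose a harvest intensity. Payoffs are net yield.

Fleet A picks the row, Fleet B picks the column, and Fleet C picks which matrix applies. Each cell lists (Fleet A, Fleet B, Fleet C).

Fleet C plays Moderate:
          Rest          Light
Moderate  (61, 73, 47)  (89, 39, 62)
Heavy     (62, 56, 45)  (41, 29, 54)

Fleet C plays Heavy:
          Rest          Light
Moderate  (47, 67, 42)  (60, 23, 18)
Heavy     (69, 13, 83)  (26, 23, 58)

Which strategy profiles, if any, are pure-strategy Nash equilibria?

This game has no pure Nash equilibrium.

For each strategy profile, look for a profitable unilateral deviation.
(Moderate, Rest, Moderate): Fleet A can switch to Heavy (61 → 62). Not NE.
(Moderate, Rest, Heavy): Fleet A can switch to Heavy (47 → 69). Not NE.
(Moderate, Light, Moderate): Fleet B can switch to Rest (39 → 73). Not NE.
(Moderate, Light, Heavy): Fleet B can switch to Rest (23 → 67). Not NE.
(Heavy, Rest, Moderate): Fleet C can switch to Heavy (45 → 83). Not NE.
(Heavy, Rest, Heavy): Fleet B can switch to Light (13 → 23). Not NE.
(Heavy, Light, Moderate): Fleet A can switch to Moderate (41 → 89). Not NE.
(Heavy, Light, Heavy): Fleet A can switch to Moderate (26 → 60). Not NE.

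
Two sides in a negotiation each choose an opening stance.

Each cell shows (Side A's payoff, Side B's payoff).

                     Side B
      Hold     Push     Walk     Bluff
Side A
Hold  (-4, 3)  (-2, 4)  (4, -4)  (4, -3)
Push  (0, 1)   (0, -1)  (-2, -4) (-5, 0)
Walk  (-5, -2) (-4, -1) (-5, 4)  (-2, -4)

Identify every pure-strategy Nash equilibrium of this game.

The unique pure-strategy Nash equilibrium is (Push, Hold).

(Hold, Hold): Side A can switch to Push (-4 → 0). Not NE.
(Hold, Push): Side A can switch to Push (-2 → 0). Not NE.
(Hold, Walk): Side B can switch to Hold (-4 → 3). Not NE.
(Hold, Bluff): Side B can switch to Hold (-3 → 3). Not NE.
(Push, Hold): Side A gets 0, best alternative -4; Side B gets 1, best alternative 0. No profitable deviation — NE.
(Push, Push): Side B can switch to Hold (-1 → 1). Not NE.
(Push, Walk): Side A can switch to Hold (-2 → 4). Not NE.
(The remaining 5 profiles each have a profitable deviation by the same check.)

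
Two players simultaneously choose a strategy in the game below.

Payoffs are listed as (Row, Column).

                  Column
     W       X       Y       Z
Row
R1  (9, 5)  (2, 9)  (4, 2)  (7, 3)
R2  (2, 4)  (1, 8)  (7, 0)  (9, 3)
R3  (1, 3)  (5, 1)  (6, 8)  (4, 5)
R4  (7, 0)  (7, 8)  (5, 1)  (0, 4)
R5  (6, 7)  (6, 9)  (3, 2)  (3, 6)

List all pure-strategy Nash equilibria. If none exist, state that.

Pure NE: (R4, X)

(R1, W): Column can switch to X (5 → 9). Not NE.
(R1, X): Row can switch to R3 (2 → 5). Not NE.
(R1, Y): Row can switch to R2 (4 → 7). Not NE.
(R1, Z): Row can switch to R2 (7 → 9). Not NE.
(R2, W): Row can switch to R1 (2 → 9). Not NE.
(R2, X): Row can switch to R1 (1 → 2). Not NE.
(R2, Y): Column can switch to W (0 → 4). Not NE.
(R2, Z): Column can switch to W (3 → 4). Not NE.
(R4, X): Row gets 7, best alternative 6; Column gets 8, best alternative 4. No profitable deviation — NE.
(The remaining 11 profiles each have a profitable deviation by the same check.)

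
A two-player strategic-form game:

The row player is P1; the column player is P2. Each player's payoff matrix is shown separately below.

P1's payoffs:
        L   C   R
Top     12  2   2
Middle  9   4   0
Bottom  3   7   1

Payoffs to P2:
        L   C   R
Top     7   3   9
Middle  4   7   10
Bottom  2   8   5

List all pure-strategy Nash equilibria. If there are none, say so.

(Top, L): P2 can switch to R (7 → 9). Not NE.
(Top, C): P1 can switch to Middle (2 → 4). Not NE.
(Top, R): P1 gets 2, best alternative 1; P2 gets 9, best alternative 7. No profitable deviation — NE.
(Middle, L): P1 can switch to Top (9 → 12). Not NE.
(Middle, C): P1 can switch to Bottom (4 → 7). Not NE.
(Middle, R): P1 can switch to Top (0 → 2). Not NE.
(Bottom, L): P1 can switch to Top (3 → 12). Not NE.
(Bottom, C): P1 gets 7, best alternative 4; P2 gets 8, best alternative 5. No profitable deviation — NE.
(The remaining 1 profile has a profitable deviation by the same check.)

Pure-strategy Nash equilibria: (Top, R), (Bottom, C)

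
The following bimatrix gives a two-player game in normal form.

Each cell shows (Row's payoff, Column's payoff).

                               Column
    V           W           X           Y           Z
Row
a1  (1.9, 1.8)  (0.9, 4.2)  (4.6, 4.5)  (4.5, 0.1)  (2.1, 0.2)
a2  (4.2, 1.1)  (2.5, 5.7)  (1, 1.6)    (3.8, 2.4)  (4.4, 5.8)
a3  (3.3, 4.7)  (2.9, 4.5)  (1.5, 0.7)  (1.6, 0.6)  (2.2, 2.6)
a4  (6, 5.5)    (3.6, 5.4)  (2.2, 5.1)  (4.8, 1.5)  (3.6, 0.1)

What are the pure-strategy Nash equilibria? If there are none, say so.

Pure-strategy Nash equilibria: (a1, X), (a2, Z), (a4, V)

Mark each player's best response to every combination of opponents' strategies; a profile where every player is best-responding is a pure Nash equilibrium.
Row against V: payoffs 1.9, 4.2, 3.3, 6 → best response a4.
Row against W: payoffs 0.9, 2.5, 2.9, 3.6 → best response a4.
Row against X: payoffs 4.6, 1, 1.5, 2.2 → best response a1.
Row against Y: payoffs 4.5, 3.8, 1.6, 4.8 → best response a4.
Row against Z: payoffs 2.1, 4.4, 2.2, 3.6 → best response a2.
Column against a1: payoffs 1.8, 4.2, 4.5, 0.1, 0.2 → best response X.
Column against a2: payoffs 1.1, 5.7, 1.6, 2.4, 5.8 → best response Z.
Column against a3: payoffs 4.7, 4.5, 0.7, 0.6, 2.6 → best response V.
Column against a4: payoffs 5.5, 5.4, 5.1, 1.5, 0.1 → best response V.
Mutual best responses: (a1, X); (a2, Z); (a4, V).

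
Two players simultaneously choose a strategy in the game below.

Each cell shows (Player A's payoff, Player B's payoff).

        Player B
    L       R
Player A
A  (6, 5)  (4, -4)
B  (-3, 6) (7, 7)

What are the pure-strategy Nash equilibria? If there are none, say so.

The pure Nash equilibria are (A, L) and (B, R).

For each player, find the best response to each opponent profile; mutual best responses are the pure NE.
Player A against L: payoffs 6, -3 → best response A.
Player A against R: payoffs 4, 7 → best response B.
Player B against A: payoffs 5, -4 → best response L.
Player B against B: payoffs 6, 7 → best response R.
Mutual best responses: (A, L); (B, R).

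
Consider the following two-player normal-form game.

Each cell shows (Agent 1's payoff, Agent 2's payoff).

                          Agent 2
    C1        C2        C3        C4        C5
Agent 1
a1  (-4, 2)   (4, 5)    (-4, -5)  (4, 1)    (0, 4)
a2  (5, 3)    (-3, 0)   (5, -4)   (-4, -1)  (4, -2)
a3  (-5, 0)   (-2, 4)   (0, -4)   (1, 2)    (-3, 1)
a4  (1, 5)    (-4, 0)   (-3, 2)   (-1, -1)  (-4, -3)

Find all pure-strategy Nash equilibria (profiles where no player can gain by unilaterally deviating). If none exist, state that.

Agent 1 against C1: payoffs -4, 5, -5, 1 → best response a2.
Agent 1 against C2: payoffs 4, -3, -2, -4 → best response a1.
Agent 1 against C3: payoffs -4, 5, 0, -3 → best response a2.
Agent 1 against C4: payoffs 4, -4, 1, -1 → best response a1.
Agent 1 against C5: payoffs 0, 4, -3, -4 → best response a2.
Agent 2 against a1: payoffs 2, 5, -5, 1, 4 → best response C2.
Agent 2 against a2: payoffs 3, 0, -4, -1, -2 → best response C1.
Agent 2 against a3: payoffs 0, 4, -4, 2, 1 → best response C2.
Agent 2 against a4: payoffs 5, 0, 2, -1, -3 → best response C1.
Mutual best responses: (a1, C2); (a2, C1).

(a1, C2); (a2, C1)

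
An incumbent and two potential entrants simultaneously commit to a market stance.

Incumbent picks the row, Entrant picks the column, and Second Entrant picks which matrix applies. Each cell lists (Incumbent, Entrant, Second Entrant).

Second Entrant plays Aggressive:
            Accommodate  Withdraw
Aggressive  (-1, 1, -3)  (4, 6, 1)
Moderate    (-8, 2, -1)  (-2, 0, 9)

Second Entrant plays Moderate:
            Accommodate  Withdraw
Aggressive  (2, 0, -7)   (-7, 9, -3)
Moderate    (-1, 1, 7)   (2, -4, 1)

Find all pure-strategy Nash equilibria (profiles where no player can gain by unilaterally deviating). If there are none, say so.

Pure NE: (Aggressive, Withdraw, Aggressive)

Mark each player's best response to every combination of opponents' strategies; a profile where every player is best-responding is a pure Nash equilibrium.
Incumbent against (Accommodate, Aggressive): payoffs -1, -8 → best response Aggressive.
Incumbent against (Accommodate, Moderate): payoffs 2, -1 → best response Aggressive.
Incumbent against (Withdraw, Aggressive): payoffs 4, -2 → best response Aggressive.
Incumbent against (Withdraw, Moderate): payoffs -7, 2 → best response Moderate.
Entrant against (Aggressive, Aggressive): payoffs 1, 6 → best response Withdraw.
Entrant against (Aggressive, Moderate): payoffs 0, 9 → best response Withdraw.
Entrant against (Moderate, Aggressive): payoffs 2, 0 → best response Accommodate.
Entrant against (Moderate, Moderate): payoffs 1, -4 → best response Accommodate.
Second Entrant against (Aggressive, Accommodate): payoffs -3, -7 → best response Aggressive.
Second Entrant against (Aggressive, Withdraw): payoffs 1, -3 → best response Aggressive.
Second Entrant against (Moderate, Accommodate): payoffs -1, 7 → best response Moderate.
Second Entrant against (Moderate, Withdraw): payoffs 9, 1 → best response Aggressive.
Mutual best responses: (Aggressive, Withdraw, Aggressive).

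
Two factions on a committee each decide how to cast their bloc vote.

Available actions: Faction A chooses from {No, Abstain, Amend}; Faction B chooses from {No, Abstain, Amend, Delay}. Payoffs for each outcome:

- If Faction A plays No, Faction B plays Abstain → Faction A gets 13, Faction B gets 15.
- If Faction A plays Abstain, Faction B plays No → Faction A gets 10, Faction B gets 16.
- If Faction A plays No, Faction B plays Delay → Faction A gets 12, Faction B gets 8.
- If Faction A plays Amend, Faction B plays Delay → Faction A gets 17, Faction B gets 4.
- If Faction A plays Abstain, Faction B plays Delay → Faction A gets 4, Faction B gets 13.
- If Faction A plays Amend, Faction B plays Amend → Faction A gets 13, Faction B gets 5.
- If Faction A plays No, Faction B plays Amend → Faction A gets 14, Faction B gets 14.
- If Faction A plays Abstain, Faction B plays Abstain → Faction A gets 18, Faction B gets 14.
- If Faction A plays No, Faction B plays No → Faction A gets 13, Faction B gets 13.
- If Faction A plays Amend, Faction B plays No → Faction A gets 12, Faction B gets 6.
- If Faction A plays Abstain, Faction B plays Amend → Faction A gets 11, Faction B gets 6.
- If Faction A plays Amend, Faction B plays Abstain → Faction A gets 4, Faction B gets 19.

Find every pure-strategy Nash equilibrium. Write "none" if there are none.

Faction A against No: payoffs 13, 10, 12 → best response No.
Faction A against Abstain: payoffs 13, 18, 4 → best response Abstain.
Faction A against Amend: payoffs 14, 11, 13 → best response No.
Faction A against Delay: payoffs 12, 4, 17 → best response Amend.
Faction B against No: payoffs 13, 15, 14, 8 → best response Abstain.
Faction B against Abstain: payoffs 16, 14, 6, 13 → best response No.
Faction B against Amend: payoffs 6, 19, 5, 4 → best response Abstain.
No profile is a mutual best response for all players.

none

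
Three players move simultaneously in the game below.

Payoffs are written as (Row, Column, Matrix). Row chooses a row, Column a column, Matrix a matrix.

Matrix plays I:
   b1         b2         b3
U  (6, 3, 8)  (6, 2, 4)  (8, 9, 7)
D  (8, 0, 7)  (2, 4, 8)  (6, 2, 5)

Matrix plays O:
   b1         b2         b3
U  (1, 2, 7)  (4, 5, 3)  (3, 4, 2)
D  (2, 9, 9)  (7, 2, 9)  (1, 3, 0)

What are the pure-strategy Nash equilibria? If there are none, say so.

(U, b1, I): Row can switch to D (6 → 8). Not NE.
(U, b1, O): Row can switch to D (1 → 2). Not NE.
(U, b2, I): Column can switch to b1 (2 → 3). Not NE.
(U, b2, O): Row can switch to D (4 → 7). Not NE.
(U, b3, I): Row gets 8, best alternative 6; Column gets 9, best alternative 3; Matrix gets 7, best alternative 2. No profitable deviation — NE.
(U, b3, O): Column can switch to b2 (4 → 5). Not NE.
(D, b1, I): Column can switch to b2 (0 → 4). Not NE.
(D, b1, O): Row gets 2, best alternative 1; Column gets 9, best alternative 3; Matrix gets 9, best alternative 7. No profitable deviation — NE.
(D, b2, I): Row can switch to U (2 → 6). Not NE.
(D, b2, O): Column can switch to b1 (2 → 9). Not NE.
(D, b3, I): Row can switch to U (6 → 8). Not NE.
(D, b3, O): Row can switch to U (1 → 3). Not NE.

Pure-strategy Nash equilibria: (U, b3, I); (D, b1, O)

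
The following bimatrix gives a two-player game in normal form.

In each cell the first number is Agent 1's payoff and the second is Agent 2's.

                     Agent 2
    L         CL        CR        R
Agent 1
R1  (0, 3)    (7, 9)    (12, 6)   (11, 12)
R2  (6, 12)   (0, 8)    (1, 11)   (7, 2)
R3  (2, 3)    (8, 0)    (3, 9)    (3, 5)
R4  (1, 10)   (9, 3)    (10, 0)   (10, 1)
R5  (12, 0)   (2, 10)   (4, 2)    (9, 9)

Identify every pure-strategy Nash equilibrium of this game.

(R1, R)

(R1, L): Agent 1 can switch to R2 (0 → 6). Not NE.
(R1, CL): Agent 1 can switch to R3 (7 → 8). Not NE.
(R1, CR): Agent 2 can switch to CL (6 → 9). Not NE.
(R1, R): Agent 1 gets 11, best alternative 10; Agent 2 gets 12, best alternative 9. No profitable deviation — NE.
(R2, L): Agent 1 can switch to R5 (6 → 12). Not NE.
(R2, CL): Agent 1 can switch to R1 (0 → 7). Not NE.
(R2, CR): Agent 1 can switch to R1 (1 → 12). Not NE.
(R2, R): Agent 1 can switch to R1 (7 → 11). Not NE.
(R3, L): Agent 1 can switch to R2 (2 → 6). Not NE.
(The remaining 11 profiles each have a profitable deviation by the same check.)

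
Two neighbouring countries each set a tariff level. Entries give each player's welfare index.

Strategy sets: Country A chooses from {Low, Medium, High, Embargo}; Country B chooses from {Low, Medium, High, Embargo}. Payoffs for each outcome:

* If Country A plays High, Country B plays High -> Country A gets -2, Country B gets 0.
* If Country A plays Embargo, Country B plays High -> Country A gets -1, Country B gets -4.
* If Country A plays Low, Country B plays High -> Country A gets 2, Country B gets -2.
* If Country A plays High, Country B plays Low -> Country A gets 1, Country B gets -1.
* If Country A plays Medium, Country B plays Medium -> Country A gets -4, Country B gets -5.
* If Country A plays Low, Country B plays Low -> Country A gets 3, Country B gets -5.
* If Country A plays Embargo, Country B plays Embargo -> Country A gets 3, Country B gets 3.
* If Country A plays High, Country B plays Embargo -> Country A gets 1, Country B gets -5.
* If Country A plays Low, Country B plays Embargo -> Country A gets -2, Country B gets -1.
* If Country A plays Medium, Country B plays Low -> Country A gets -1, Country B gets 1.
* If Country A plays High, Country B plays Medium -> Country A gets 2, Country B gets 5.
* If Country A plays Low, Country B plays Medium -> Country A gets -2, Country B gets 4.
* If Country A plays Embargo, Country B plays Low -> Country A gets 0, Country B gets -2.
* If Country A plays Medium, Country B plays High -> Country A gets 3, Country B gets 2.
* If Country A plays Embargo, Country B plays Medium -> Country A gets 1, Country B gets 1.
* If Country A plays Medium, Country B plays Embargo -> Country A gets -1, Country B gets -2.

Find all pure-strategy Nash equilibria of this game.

(Medium, High) and (High, Medium) and (Embargo, Embargo)

For each strategy profile, look for a profitable unilateral deviation.
(Low, Low): Country B can switch to Medium (-5 → 4). Not NE.
(Low, Medium): Country A can switch to High (-2 → 2). Not NE.
(Low, High): Country A can switch to Medium (2 → 3). Not NE.
(Low, Embargo): Country A can switch to Medium (-2 → -1). Not NE.
(Medium, Low): Country A can switch to Low (-1 → 3). Not NE.
(Medium, Medium): Country A can switch to Low (-4 → -2). Not NE.
(Medium, High): Country A gets 3, best alternative 2; Country B gets 2, best alternative 1. No profitable deviation — NE.
(High, Medium): Country A gets 2, best alternative 1; Country B gets 5, best alternative 0. No profitable deviation — NE.
(Embargo, Embargo): Country A gets 3, best alternative 1; Country B gets 3, best alternative 1. No profitable deviation — NE.
(The remaining 7 profiles each have a profitable deviation by the same check.)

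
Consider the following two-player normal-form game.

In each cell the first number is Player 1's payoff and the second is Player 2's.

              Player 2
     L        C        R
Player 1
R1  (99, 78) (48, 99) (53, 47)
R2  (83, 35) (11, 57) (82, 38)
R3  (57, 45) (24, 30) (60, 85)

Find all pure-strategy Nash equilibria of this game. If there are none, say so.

Check each profile: it is a Nash equilibrium iff no player can strictly gain by switching unilaterally.
(R1, L): Player 2 can switch to C (78 → 99). Not NE.
(R1, C): Player 1 gets 48, best alternative 24; Player 2 gets 99, best alternative 78. No profitable deviation — NE.
(R1, R): Player 1 can switch to R2 (53 → 82). Not NE.
(R2, L): Player 1 can switch to R1 (83 → 99). Not NE.
(R2, C): Player 1 can switch to R1 (11 → 48). Not NE.
(R2, R): Player 2 can switch to C (38 → 57). Not NE.
(R3, L): Player 1 can switch to R1 (57 → 99). Not NE.
(R3, C): Player 1 can switch to R1 (24 → 48). Not NE.
(R3, R): Player 1 can switch to R2 (60 → 82). Not NE.

Pure NE: (R1, C)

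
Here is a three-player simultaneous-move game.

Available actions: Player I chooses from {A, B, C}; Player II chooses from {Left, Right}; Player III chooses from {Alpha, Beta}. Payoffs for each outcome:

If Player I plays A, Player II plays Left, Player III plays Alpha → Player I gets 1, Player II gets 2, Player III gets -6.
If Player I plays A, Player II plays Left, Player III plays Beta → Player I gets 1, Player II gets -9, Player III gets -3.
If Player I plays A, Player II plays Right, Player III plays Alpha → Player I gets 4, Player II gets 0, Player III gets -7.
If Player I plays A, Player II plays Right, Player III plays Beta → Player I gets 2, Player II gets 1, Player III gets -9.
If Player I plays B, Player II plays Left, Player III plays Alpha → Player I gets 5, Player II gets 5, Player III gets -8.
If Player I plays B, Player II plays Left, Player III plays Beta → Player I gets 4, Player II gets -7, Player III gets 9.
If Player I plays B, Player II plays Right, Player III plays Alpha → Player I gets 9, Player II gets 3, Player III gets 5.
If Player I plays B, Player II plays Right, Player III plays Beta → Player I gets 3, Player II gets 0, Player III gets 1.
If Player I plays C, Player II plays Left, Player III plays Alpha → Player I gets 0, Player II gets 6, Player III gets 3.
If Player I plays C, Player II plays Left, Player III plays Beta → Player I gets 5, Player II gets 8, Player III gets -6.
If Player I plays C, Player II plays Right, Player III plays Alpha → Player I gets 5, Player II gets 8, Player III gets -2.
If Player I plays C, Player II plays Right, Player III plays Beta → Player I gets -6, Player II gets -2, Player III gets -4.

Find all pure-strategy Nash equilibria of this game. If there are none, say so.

This game has no pure Nash equilibrium.

Mark each player's best response to every combination of opponents' strategies; a profile where every player is best-responding is a pure Nash equilibrium.
Player I against (Left, Alpha): payoffs 1, 5, 0 → best response B.
Player I against (Left, Beta): payoffs 1, 4, 5 → best response C.
Player I against (Right, Alpha): payoffs 4, 9, 5 → best response B.
Player I against (Right, Beta): payoffs 2, 3, -6 → best response B.
Player II against (A, Alpha): payoffs 2, 0 → best response Left.
Player II against (A, Beta): payoffs -9, 1 → best response Right.
Player II against (B, Alpha): payoffs 5, 3 → best response Left.
Player II against (B, Beta): payoffs -7, 0 → best response Right.
Player II against (C, Alpha): payoffs 6, 8 → best response Right.
Player II against (C, Beta): payoffs 8, -2 → best response Left.
Player III against (A, Left): payoffs -6, -3 → best response Beta.
Player III against (A, Right): payoffs -7, -9 → best response Alpha.
Player III against (B, Left): payoffs -8, 9 → best response Beta.
Player III against (B, Right): payoffs 5, 1 → best response Alpha.
Player III against (C, Left): payoffs 3, -6 → best response Alpha.
Player III against (C, Right): payoffs -2, -4 → best response Alpha.
No profile is a mutual best response for all players.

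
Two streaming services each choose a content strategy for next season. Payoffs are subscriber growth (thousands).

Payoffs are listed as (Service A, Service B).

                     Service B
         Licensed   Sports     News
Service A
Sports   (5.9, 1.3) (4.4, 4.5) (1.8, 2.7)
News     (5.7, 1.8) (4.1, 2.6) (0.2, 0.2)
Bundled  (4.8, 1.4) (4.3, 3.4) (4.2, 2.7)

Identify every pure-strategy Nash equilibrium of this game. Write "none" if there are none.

Service A against Licensed: payoffs 5.9, 5.7, 4.8 → best response Sports.
Service A against Sports: payoffs 4.4, 4.1, 4.3 → best response Sports.
Service A against News: payoffs 1.8, 0.2, 4.2 → best response Bundled.
Service B against Sports: payoffs 1.3, 4.5, 2.7 → best response Sports.
Service B against News: payoffs 1.8, 2.6, 0.2 → best response Sports.
Service B against Bundled: payoffs 1.4, 3.4, 2.7 → best response Sports.
Mutual best responses: (Sports, Sports).

The unique pure-strategy Nash equilibrium is (Sports, Sports).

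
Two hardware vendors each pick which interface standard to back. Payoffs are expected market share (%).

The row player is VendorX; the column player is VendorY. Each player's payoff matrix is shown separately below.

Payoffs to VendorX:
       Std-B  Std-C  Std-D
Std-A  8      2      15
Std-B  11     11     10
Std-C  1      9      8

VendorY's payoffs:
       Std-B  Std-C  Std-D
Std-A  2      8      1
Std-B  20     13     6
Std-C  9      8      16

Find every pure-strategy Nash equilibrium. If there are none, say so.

VendorX against Std-B: payoffs 8, 11, 1 → best response Std-B.
VendorX against Std-C: payoffs 2, 11, 9 → best response Std-B.
VendorX against Std-D: payoffs 15, 10, 8 → best response Std-A.
VendorY against Std-A: payoffs 2, 8, 1 → best response Std-C.
VendorY against Std-B: payoffs 20, 13, 6 → best response Std-B.
VendorY against Std-C: payoffs 9, 8, 16 → best response Std-D.
Mutual best responses: (Std-B, Std-B).

Pure NE: (Std-B, Std-B)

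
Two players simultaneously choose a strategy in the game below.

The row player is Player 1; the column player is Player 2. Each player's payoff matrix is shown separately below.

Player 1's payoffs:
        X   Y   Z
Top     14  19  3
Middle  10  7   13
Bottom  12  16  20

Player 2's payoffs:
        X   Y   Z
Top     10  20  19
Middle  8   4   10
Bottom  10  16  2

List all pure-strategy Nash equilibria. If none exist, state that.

(Top, Y)

Mark each player's best response to every combination of opponents' strategies; a profile where every player is best-responding is a pure Nash equilibrium.
Player 1 against X: payoffs 14, 10, 12 → best response Top.
Player 1 against Y: payoffs 19, 7, 16 → best response Top.
Player 1 against Z: payoffs 3, 13, 20 → best response Bottom.
Player 2 against Top: payoffs 10, 20, 19 → best response Y.
Player 2 against Middle: payoffs 8, 4, 10 → best response Z.
Player 2 against Bottom: payoffs 10, 16, 2 → best response Y.
Mutual best responses: (Top, Y).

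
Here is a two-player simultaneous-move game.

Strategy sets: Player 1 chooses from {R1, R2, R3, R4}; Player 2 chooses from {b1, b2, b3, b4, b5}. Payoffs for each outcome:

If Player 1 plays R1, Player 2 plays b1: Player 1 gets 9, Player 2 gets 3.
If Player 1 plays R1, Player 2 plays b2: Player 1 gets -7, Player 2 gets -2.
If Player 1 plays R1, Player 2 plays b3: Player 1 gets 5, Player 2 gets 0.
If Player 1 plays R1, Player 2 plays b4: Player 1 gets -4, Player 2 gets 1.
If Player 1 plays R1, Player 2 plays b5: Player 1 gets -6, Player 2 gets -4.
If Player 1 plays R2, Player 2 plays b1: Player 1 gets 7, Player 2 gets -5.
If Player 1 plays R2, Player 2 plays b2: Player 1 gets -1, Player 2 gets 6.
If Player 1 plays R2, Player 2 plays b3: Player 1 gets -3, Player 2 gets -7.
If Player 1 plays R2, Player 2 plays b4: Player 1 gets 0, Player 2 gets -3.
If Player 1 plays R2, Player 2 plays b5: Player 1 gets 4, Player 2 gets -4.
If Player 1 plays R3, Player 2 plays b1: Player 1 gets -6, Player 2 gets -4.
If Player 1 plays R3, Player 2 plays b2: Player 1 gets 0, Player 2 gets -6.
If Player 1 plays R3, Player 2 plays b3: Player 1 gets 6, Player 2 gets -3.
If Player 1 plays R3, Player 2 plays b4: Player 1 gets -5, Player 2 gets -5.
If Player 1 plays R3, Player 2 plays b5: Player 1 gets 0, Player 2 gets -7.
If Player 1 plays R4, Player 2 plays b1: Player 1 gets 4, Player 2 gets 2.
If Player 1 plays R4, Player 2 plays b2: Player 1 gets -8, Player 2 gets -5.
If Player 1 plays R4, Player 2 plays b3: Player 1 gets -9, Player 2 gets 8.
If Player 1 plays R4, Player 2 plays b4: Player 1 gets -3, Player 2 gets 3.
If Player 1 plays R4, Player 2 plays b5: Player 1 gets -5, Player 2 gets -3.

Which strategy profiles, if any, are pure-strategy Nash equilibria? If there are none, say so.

Pure-strategy Nash equilibria: (R1, b1), (R3, b3)

Mark each player's best response to every combination of opponents' strategies; a profile where every player is best-responding is a pure Nash equilibrium.
Player 1 against b1: payoffs 9, 7, -6, 4 → best response R1.
Player 1 against b2: payoffs -7, -1, 0, -8 → best response R3.
Player 1 against b3: payoffs 5, -3, 6, -9 → best response R3.
Player 1 against b4: payoffs -4, 0, -5, -3 → best response R2.
Player 1 against b5: payoffs -6, 4, 0, -5 → best response R2.
Player 2 against R1: payoffs 3, -2, 0, 1, -4 → best response b1.
Player 2 against R2: payoffs -5, 6, -7, -3, -4 → best response b2.
Player 2 against R3: payoffs -4, -6, -3, -5, -7 → best response b3.
Player 2 against R4: payoffs 2, -5, 8, 3, -3 → best response b3.
Mutual best responses: (R1, b1); (R3, b3).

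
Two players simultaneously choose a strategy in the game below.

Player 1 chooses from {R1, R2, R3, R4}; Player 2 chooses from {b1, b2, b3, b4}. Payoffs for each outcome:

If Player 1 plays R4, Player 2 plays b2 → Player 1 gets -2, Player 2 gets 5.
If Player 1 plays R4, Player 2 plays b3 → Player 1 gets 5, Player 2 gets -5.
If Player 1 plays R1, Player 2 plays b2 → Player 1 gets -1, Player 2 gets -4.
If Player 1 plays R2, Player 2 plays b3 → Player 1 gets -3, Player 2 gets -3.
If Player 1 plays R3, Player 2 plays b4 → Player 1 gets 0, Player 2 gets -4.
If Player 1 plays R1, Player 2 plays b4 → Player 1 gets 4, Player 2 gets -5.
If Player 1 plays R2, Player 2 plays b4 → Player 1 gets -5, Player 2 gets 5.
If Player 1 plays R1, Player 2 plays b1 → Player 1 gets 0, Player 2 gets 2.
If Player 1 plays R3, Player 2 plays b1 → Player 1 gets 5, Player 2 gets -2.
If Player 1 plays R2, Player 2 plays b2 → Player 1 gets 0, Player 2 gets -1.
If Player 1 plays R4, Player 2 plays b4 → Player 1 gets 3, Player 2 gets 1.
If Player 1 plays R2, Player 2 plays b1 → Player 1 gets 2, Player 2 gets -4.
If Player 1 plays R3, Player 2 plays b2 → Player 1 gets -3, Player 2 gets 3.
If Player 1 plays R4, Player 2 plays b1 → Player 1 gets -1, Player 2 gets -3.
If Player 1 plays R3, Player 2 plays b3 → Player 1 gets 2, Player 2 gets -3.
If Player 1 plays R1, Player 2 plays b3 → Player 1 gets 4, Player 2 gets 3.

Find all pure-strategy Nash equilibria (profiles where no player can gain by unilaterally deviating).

There is no pure-strategy Nash equilibrium.

For each strategy profile, look for a profitable unilateral deviation.
(R1, b1): Player 1 can switch to R2 (0 → 2). Not NE.
(R1, b2): Player 1 can switch to R2 (-1 → 0). Not NE.
(R1, b3): Player 1 can switch to R4 (4 → 5). Not NE.
(R1, b4): Player 2 can switch to b1 (-5 → 2). Not NE.
(R2, b1): Player 1 can switch to R3 (2 → 5). Not NE.
(R2, b2): Player 2 can switch to b4 (-1 → 5). Not NE.
(The remaining 10 profiles each have a profitable deviation by the same check.)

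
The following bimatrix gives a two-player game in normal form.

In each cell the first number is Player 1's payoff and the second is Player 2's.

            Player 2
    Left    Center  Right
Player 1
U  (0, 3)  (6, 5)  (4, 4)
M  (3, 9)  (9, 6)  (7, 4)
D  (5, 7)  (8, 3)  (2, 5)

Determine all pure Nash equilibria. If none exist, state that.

The unique pure-strategy Nash equilibrium is (D, Left).

For each player, find the best response to each opponent profile; mutual best responses are the pure NE.
Player 1 against Left: payoffs 0, 3, 5 → best response D.
Player 1 against Center: payoffs 6, 9, 8 → best response M.
Player 1 against Right: payoffs 4, 7, 2 → best response M.
Player 2 against U: payoffs 3, 5, 4 → best response Center.
Player 2 against M: payoffs 9, 6, 4 → best response Left.
Player 2 against D: payoffs 7, 3, 5 → best response Left.
Mutual best responses: (D, Left).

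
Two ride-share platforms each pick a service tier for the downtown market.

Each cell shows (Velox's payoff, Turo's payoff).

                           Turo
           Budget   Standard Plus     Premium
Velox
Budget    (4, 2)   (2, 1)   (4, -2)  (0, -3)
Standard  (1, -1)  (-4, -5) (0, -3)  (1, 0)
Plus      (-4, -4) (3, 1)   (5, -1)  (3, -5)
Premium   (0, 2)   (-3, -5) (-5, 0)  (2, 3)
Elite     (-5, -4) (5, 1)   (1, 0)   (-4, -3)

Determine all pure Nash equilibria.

Pure-strategy Nash equilibria: (Budget, Budget) and (Elite, Standard)

Velox against Budget: payoffs 4, 1, -4, 0, -5 → best response Budget.
Velox against Standard: payoffs 2, -4, 3, -3, 5 → best response Elite.
Velox against Plus: payoffs 4, 0, 5, -5, 1 → best response Plus.
Velox against Premium: payoffs 0, 1, 3, 2, -4 → best response Plus.
Turo against Budget: payoffs 2, 1, -2, -3 → best response Budget.
Turo against Standard: payoffs -1, -5, -3, 0 → best response Premium.
Turo against Plus: payoffs -4, 1, -1, -5 → best response Standard.
Turo against Premium: payoffs 2, -5, 0, 3 → best response Premium.
Turo against Elite: payoffs -4, 1, 0, -3 → best response Standard.
Mutual best responses: (Budget, Budget); (Elite, Standard).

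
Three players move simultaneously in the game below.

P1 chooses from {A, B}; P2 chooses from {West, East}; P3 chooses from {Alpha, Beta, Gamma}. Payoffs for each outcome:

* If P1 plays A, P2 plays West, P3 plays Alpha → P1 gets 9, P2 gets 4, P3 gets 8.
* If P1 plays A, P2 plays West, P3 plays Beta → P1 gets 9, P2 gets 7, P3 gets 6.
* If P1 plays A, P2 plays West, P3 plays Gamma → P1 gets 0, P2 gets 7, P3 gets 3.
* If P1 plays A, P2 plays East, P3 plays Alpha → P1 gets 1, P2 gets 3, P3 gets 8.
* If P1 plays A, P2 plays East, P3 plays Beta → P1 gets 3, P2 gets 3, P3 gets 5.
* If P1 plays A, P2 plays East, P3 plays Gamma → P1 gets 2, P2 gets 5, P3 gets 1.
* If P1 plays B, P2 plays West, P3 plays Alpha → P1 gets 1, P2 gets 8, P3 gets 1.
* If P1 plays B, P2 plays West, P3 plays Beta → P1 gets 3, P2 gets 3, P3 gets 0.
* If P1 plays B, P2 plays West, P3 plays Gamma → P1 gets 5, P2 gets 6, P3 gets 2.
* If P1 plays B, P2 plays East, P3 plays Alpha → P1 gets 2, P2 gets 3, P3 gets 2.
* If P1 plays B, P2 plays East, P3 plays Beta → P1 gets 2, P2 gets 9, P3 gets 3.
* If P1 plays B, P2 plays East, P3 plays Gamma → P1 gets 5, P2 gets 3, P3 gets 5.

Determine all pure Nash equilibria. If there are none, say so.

Mark each player's best response to every combination of opponents' strategies; a profile where every player is best-responding is a pure Nash equilibrium.
P1 against (West, Alpha): payoffs 9, 1 → best response A.
P1 against (West, Beta): payoffs 9, 3 → best response A.
P1 against (West, Gamma): payoffs 0, 5 → best response B.
P1 against (East, Alpha): payoffs 1, 2 → best response B.
P1 against (East, Beta): payoffs 3, 2 → best response A.
P1 against (East, Gamma): payoffs 2, 5 → best response B.
P2 against (A, Alpha): payoffs 4, 3 → best response West.
P2 against (A, Beta): payoffs 7, 3 → best response West.
P2 against (A, Gamma): payoffs 7, 5 → best response West.
P2 against (B, Alpha): payoffs 8, 3 → best response West.
P2 against (B, Beta): payoffs 3, 9 → best response East.
P2 against (B, Gamma): payoffs 6, 3 → best response West.
P3 against (A, West): payoffs 8, 6, 3 → best response Alpha.
P3 against (A, East): payoffs 8, 5, 1 → best response Alpha.
P3 against (B, West): payoffs 1, 0, 2 → best response Gamma.
P3 against (B, East): payoffs 2, 3, 5 → best response Gamma.
Mutual best responses: (A, West, Alpha); (B, West, Gamma).

The pure Nash equilibria are (A, West, Alpha), (B, West, Gamma).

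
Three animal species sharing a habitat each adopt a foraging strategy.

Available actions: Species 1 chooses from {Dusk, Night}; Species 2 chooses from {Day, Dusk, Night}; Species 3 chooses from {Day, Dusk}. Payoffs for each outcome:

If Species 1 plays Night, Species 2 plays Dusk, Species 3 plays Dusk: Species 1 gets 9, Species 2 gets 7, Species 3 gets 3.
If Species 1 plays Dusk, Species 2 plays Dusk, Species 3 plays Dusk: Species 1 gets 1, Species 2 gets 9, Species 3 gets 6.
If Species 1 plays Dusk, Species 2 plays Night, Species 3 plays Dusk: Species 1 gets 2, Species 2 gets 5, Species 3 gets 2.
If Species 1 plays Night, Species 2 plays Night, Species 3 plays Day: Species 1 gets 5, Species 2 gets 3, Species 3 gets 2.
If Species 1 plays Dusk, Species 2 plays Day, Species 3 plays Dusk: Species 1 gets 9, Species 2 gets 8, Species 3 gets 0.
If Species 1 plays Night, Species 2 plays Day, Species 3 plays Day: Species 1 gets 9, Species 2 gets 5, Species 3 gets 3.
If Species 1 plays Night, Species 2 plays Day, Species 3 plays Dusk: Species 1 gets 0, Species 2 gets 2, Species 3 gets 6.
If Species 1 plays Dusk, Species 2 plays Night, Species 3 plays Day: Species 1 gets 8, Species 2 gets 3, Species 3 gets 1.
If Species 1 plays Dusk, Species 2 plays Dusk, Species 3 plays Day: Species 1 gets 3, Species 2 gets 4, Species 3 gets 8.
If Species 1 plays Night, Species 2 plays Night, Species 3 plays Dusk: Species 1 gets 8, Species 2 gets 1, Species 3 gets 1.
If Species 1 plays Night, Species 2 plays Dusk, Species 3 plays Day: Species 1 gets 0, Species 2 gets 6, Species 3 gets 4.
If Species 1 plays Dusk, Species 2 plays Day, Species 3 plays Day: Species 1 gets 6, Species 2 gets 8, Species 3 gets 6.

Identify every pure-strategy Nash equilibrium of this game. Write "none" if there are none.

none

Species 1 against (Day, Day): payoffs 6, 9 → best response Night.
Species 1 against (Day, Dusk): payoffs 9, 0 → best response Dusk.
Species 1 against (Dusk, Day): payoffs 3, 0 → best response Dusk.
Species 1 against (Dusk, Dusk): payoffs 1, 9 → best response Night.
Species 1 against (Night, Day): payoffs 8, 5 → best response Dusk.
Species 1 against (Night, Dusk): payoffs 2, 8 → best response Night.
Species 2 against (Dusk, Day): payoffs 8, 4, 3 → best response Day.
Species 2 against (Dusk, Dusk): payoffs 8, 9, 5 → best response Dusk.
Species 2 against (Night, Day): payoffs 5, 6, 3 → best response Dusk.
Species 2 against (Night, Dusk): payoffs 2, 7, 1 → best response Dusk.
Species 3 against (Dusk, Day): payoffs 6, 0 → best response Day.
Species 3 against (Dusk, Dusk): payoffs 8, 6 → best response Day.
Species 3 against (Dusk, Night): payoffs 1, 2 → best response Dusk.
Species 3 against (Night, Day): payoffs 3, 6 → best response Dusk.
Species 3 against (Night, Dusk): payoffs 4, 3 → best response Day.
Species 3 against (Night, Night): payoffs 2, 1 → best response Day.
No profile is a mutual best response for all players.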